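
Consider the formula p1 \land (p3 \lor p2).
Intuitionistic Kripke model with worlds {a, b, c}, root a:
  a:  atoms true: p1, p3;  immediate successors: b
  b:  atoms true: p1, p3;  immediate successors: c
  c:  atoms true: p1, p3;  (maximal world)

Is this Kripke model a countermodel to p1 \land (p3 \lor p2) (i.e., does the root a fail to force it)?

No

a \Vdash p1 \land (p3 \lor p2) since a forces both conjuncts.
So the root a forces p1 \land (p3 \lor p2); the model is not a countermodel.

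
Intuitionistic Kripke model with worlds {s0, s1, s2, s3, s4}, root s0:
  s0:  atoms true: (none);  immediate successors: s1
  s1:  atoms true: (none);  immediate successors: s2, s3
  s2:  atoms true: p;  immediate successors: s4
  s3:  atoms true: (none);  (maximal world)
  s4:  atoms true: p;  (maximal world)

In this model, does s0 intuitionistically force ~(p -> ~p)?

s0 ||-/- ~(p -> ~p) since s3 is accessible from s0 and s3 ||- p -> ~p.
s3 ||- p -> ~p vacuously: no world accessible from s3 forces the antecedent p.

No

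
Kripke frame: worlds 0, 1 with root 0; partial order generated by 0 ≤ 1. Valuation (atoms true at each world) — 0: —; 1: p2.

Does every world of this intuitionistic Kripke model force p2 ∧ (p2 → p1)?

No

Not every world: 0 ⊮ p2 ∧ (p2 → p1).
0 ⊮ p2 ∧ (p2 → p1) since 0 fails p2.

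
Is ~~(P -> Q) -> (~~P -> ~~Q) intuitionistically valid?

Yes

This is the distribution of double negation over implication, which is intuitionistically derivable.
Assume ~~(P -> Q) and ~~P; suppose ~Q. Then P -> Q would give ~P (by contraposition), contradicting ~~P; so ~(P -> Q), contradicting ~~(P -> Q). Hence ~~Q.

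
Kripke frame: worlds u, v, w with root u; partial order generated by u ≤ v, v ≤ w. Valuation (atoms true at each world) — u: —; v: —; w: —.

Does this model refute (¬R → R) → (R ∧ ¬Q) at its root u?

No

u ⊩ (¬R → R) → (R ∧ ¬Q) vacuously: no world accessible from u forces the antecedent ¬R → R.
So the root u forces (¬R → R) → (R ∧ ¬Q); the model is not a countermodel.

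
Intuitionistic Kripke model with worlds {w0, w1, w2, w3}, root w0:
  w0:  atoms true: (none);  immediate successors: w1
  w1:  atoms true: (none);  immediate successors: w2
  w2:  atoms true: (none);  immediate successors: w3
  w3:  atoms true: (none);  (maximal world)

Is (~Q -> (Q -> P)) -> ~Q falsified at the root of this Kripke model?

w0 ||- (~Q -> (Q -> P)) -> ~Q: every world accessible from w0 that forces ~Q -> (Q -> P) (namely w0, w1, w2, w3) also forces ~Q.
So the root w0 forces (~Q -> (Q -> P)) -> ~Q; the model is not a countermodel.

No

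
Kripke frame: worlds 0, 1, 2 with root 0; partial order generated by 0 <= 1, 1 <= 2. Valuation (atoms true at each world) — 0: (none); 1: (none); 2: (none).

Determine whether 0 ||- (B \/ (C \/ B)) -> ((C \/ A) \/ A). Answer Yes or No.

Yes

0 ||- (B \/ (C \/ B)) -> ((C \/ A) \/ A) vacuously: no world accessible from 0 forces the antecedent B \/ (C \/ B).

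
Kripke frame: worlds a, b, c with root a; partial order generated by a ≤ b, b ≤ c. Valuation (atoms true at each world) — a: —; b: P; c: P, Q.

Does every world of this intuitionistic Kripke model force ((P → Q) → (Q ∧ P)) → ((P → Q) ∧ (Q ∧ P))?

No

Not every world: a ⊮ ((P → Q) → (Q ∧ P)) → ((P → Q) ∧ (Q ∧ P)).
a ⊮ ((P → Q) → (Q ∧ P)) → ((P → Q) ∧ (Q ∧ P)): already at a itself, a ⊩ (P → Q) → (Q ∧ P) but a ⊮ (P → Q) ∧ (Q ∧ P).
a ⊮ (P → Q) ∧ (Q ∧ P) since a fails P → Q.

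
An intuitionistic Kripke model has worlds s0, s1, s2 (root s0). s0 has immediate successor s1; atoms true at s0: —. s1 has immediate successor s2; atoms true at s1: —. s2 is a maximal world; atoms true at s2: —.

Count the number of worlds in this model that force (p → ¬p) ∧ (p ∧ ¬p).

s0: does not force it — s0 ⊮ (p → ¬p) ∧ (p ∧ ¬p) since s0 fails p ∧ ¬p.
s1: does not force it — s1 ⊮ (p → ¬p) ∧ (p ∧ ¬p) since s1 fails p ∧ ¬p.
s2: does not force it — s2 ⊮ (p → ¬p) ∧ (p ∧ ¬p) since s2 fails p ∧ ¬p.
Worlds forcing the formula: { }.

0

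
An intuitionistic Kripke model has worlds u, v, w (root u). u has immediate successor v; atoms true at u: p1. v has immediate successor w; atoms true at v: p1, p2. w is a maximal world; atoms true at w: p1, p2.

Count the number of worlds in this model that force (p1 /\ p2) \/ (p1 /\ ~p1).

u: does not force it — u ||-/- (p1 /\ p2) \/ (p1 /\ ~p1): neither disjunct is forced at u.
v: forces it.
w: forces it.
Worlds forcing the formula: {v, w}.

2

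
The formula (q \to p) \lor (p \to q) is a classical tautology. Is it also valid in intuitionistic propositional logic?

This is the Gödel–Dummett linearity axiom, which is not intuitionistically valid.
A Kripke countermodel: worlds w0, w1, w2; order generated by w0 \le w1, w0 \le w2; atoms true at each world — w0:{}; w1:{q}; w2:{p}.
w0 \nVdash (q \to p) \lor (p \to q): neither disjunct is forced at w0.
w0 \nVdash q \to p: at the accessible world w1, w1 \Vdash q but w1 \nVdash p.
w1 lacks atom p, so w1 \nVdash p.
So the root w0 does not force the formula.

No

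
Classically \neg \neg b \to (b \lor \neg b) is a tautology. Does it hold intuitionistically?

No

This is a variant of double-negation elimination (deriving excluded middle from double negation), which is not intuitionistically valid.
A Kripke countermodel: worlds w0, w1; order generated by w0 \le w1; atoms true at each world — w0:{}; w1:{b}.
w0 \nVdash \neg \neg b \to (b \lor \neg b): already at w0 itself, w0 \Vdash \neg \neg b but w0 \nVdash b \lor \neg b.
w0 \nVdash b \lor \neg b: neither disjunct is forced at w0.
w0 lacks atom b, so w0 \nVdash b.
So the root w0 does not force the formula.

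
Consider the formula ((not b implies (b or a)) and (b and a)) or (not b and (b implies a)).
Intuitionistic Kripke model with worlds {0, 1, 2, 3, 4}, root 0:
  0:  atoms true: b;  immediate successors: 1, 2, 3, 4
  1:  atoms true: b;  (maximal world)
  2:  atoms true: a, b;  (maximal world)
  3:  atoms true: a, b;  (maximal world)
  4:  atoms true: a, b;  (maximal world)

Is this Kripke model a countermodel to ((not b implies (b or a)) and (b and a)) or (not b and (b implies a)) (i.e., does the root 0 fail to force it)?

Yes

0 does not force ((not b implies (b or a)) and (b and a)) or (not b and (b implies a)): neither disjunct is forced at 0.
0 does not force (not b implies (b or a)) and (b and a) since 0 fails b and a.
So the root 0 does not force ((not b implies (b or a)) and (b and a)) or (not b and (b implies a)); the model is a countermodel.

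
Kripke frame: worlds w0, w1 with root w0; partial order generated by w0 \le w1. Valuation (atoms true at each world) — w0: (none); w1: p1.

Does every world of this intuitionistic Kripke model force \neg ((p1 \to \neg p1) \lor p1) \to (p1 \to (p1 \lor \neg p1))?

w0 \Vdash \neg ((p1 \to \neg p1) \lor p1) \to (p1 \to (p1 \lor \neg p1)) vacuously: no world accessible from w0 forces the antecedent \neg ((p1 \to \neg p1) \lor p1).
Since the root w0 forces \neg ((p1 \to \neg p1) \lor p1) \to (p1 \to (p1 \lor \neg p1)) and forcing is persistent (monotone upward), every world forces it.

Yes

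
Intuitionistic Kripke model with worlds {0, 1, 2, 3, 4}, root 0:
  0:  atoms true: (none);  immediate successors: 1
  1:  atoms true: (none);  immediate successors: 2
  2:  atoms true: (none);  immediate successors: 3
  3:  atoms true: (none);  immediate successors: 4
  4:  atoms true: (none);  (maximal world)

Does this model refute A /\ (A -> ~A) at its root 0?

Yes

0 ||-/- A /\ (A -> ~A) since 0 fails A.
So the root 0 does not force A /\ (A -> ~A); the model is a countermodel.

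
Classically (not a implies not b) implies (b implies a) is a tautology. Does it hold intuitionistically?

This is the converse of contraposition, which is not intuitionistically valid.
A Kripke countermodel: worlds u, v; order generated by u <= v; atoms true at each world — u:{b}; v:{a,b}.
u does not force (not a implies not b) implies (b implies a): already at u itself, u forces not a implies not b but u does not force b implies a.
u does not force b implies a: already at u itself, u forces b but u does not force a.
u lacks atom a, so u does not force a.
So the root u does not force the formula.

No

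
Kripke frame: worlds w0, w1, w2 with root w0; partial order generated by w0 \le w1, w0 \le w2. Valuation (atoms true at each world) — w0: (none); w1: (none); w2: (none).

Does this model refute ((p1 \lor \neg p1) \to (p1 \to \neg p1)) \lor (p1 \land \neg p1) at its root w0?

No

w0 \Vdash ((p1 \lor \neg p1) \to (p1 \to \neg p1)) \lor (p1 \land \neg p1) via the disjunct (p1 \lor \neg p1) \to (p1 \to \neg p1).
So the root w0 forces ((p1 \lor \neg p1) \to (p1 \to \neg p1)) \lor (p1 \land \neg p1); the model is not a countermodel.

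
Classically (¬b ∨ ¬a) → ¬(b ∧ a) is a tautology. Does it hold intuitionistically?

Yes

This is a constructively valid De Morgan direction (disjunction of negations to negated conjunction), which is intuitionistically derivable.
If ¬b holds at a world then no accessible world forces b, hence none forces b ∧ a; likewise for ¬a.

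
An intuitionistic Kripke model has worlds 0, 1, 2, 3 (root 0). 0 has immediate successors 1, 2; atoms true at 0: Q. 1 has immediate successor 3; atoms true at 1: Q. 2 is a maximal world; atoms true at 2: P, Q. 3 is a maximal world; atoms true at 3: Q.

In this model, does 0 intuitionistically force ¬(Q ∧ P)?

0 ⊮ ¬(Q ∧ P) since 2 is accessible from 0 and 2 ⊩ Q ∧ P.
2 ⊩ Q ∧ P since 2 forces both conjuncts.

No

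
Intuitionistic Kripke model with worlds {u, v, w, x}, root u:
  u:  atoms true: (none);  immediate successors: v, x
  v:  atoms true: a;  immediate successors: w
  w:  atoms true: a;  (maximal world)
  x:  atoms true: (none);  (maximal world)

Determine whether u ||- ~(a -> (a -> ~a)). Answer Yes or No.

No

u ||-/- ~(a -> (a -> ~a)) since x is accessible from u and x ||- a -> (a -> ~a).
x ||- a -> (a -> ~a) vacuously: no world accessible from x forces the antecedent a.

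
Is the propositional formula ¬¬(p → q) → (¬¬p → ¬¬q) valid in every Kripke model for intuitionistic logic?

Yes

This is the distribution of double negation over implication, which is intuitionistically derivable.
Assume ¬¬(p → q) and ¬¬p; suppose ¬q. Then p → q would give ¬p (by contraposition), contradicting ¬¬p; so ¬(p → q), contradicting ¬¬(p → q). Hence ¬¬q.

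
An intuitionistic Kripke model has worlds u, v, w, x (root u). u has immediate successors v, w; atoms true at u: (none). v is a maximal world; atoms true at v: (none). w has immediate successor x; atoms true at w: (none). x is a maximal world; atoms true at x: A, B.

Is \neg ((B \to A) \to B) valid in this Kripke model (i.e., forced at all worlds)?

Not every world: u \nVdash \neg ((B \to A) \to B).
u \nVdash \neg ((B \to A) \to B) since x is accessible from u and x \Vdash (B \to A) \to B.
x \Vdash (B \to A) \to B: every world accessible from x that forces B \to A (namely x) also forces B.

No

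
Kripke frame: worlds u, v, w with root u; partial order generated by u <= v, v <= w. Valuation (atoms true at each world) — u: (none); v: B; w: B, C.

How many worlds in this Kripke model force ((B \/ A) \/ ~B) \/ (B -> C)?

2

u: does not force it — u ||-/- ((B \/ A) \/ ~B) \/ (B -> C): neither disjunct is forced at u.
v: forces it.
w: forces it.
Worlds forcing the formula: {v, w}.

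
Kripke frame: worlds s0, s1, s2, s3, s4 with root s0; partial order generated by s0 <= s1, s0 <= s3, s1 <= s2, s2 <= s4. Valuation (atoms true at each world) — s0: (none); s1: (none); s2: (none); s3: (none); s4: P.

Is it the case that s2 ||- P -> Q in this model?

s2 ||-/- P -> Q: at the accessible world s4, s4 ||- P but s4 ||-/- Q.
s4 lacks atom Q, so s4 ||-/- Q.

No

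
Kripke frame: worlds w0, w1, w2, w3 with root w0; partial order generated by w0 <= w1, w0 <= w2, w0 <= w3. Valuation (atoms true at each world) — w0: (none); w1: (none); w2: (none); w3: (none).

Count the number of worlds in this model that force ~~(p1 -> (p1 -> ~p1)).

4

w0: forces it.
w1: forces it.
w2: forces it.
w3: forces it.
Worlds forcing the formula: {w0, w1, w2, w3}.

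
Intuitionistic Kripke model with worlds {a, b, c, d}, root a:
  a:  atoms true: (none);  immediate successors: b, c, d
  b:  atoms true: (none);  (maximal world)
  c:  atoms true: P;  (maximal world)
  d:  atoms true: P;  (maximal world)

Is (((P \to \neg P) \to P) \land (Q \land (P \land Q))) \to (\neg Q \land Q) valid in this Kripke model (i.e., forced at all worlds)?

a \Vdash (((P \to \neg P) \to P) \land (Q \land (P \land Q))) \to (\neg Q \land Q) vacuously: no world accessible from a forces the antecedent ((P \to \neg P) \to P) \land (Q \land (P \land Q)).
Since the root a forces (((P \to \neg P) \to P) \land (Q \land (P \land Q))) \to (\neg Q \land Q) and forcing is persistent (monotone upward), every world forces it.

Yes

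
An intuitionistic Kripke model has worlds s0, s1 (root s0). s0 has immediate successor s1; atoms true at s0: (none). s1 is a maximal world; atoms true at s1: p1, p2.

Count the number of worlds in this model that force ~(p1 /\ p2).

s0: does not force it — s0 ||-/- ~(p1 /\ p2) since s1 is accessible from s0 and s1 ||- p1 /\ p2.
s1: does not force it.
Worlds forcing the formula: { }.

0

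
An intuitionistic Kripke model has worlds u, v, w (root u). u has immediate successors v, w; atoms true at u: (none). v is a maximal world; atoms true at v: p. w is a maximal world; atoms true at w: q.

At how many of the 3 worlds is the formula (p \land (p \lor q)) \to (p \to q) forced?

u: does not force it — u \nVdash (p \land (p \lor q)) \to (p \to q): at the accessible world v, v \Vdash p \land (p \lor q) but v \nVdash p \to q.
v: does not force it — v \nVdash (p \land (p \lor q)) \to (p \to q): already at v itself, v \Vdash p \land (p \lor q) but v \nVdash p \to q.
w: forces it.
Worlds forcing the formula: {w}.

1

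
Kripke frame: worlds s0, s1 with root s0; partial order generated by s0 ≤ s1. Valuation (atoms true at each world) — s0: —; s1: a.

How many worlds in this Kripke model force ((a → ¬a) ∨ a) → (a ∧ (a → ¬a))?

s0: does not force it — s0 ⊮ ((a → ¬a) ∨ a) → (a ∧ (a → ¬a)): at the accessible world s1, s1 ⊩ (a → ¬a) ∨ a but s1 ⊮ a ∧ (a → ¬a).
s1: does not force it.
Worlds forcing the formula: { }.

0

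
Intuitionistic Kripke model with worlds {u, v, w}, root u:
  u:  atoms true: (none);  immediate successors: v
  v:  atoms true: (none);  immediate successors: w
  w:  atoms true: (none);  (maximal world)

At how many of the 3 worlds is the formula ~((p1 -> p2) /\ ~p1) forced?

u: does not force it — u ||-/- ~((p1 -> p2) /\ ~p1) since u is accessible from u and u ||- (p1 -> p2) /\ ~p1.
v: does not force it — v ||-/- ~((p1 -> p2) /\ ~p1) since v is accessible from v and v ||- (p1 -> p2) /\ ~p1.
w: does not force it.
Worlds forcing the formula: { }.

0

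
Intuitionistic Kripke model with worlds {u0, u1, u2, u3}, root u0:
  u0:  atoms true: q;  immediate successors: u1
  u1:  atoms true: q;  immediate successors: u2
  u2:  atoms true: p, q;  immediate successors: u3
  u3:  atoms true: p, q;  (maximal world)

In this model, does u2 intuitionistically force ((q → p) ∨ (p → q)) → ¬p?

No

u2 ⊮ ((q → p) ∨ (p → q)) → ¬p: already at u2 itself, u2 ⊩ (q → p) ∨ (p → q) but u2 ⊮ ¬p.
u2 ⊮ ¬p since u2 is accessible from u2 and u2 ⊩ p.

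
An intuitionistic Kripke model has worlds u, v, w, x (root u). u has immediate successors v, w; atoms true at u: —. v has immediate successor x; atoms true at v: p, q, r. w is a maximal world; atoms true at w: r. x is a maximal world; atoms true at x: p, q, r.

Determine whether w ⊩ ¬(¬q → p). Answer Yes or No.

w ⊩ ¬(¬q → p): no world accessible from w forces ¬q → p.

Yes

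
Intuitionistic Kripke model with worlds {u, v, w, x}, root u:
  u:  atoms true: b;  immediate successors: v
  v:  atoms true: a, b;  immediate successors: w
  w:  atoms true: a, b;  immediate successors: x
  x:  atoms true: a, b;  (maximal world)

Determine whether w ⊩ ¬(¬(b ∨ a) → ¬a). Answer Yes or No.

No

w ⊮ ¬(¬(b ∨ a) → ¬a) since w is accessible from w and w ⊩ ¬(b ∨ a) → ¬a.
w ⊩ ¬(b ∨ a) → ¬a vacuously: no world accessible from w forces the antecedent ¬(b ∨ a).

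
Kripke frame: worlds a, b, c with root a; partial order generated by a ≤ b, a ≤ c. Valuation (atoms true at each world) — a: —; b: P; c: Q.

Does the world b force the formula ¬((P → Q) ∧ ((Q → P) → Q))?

Yes

b ⊩ ¬((P → Q) ∧ ((Q → P) → Q)): no world accessible from b forces (P → Q) ∧ ((Q → P) → Q).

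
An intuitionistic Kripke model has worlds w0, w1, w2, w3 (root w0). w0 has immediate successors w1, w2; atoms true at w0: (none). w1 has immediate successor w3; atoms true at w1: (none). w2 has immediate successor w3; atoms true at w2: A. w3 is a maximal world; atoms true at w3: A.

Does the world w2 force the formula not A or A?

Yes

w2 forces not A or A via the disjunct A.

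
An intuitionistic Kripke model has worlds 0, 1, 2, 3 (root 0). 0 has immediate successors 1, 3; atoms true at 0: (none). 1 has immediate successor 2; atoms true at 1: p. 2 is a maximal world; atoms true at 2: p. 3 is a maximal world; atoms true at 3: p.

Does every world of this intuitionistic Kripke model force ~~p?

0 ||- ~~p: no world accessible from 0 forces ~p.
Since the root 0 forces ~~p and forcing is persistent (monotone upward), every world forces it.

Yes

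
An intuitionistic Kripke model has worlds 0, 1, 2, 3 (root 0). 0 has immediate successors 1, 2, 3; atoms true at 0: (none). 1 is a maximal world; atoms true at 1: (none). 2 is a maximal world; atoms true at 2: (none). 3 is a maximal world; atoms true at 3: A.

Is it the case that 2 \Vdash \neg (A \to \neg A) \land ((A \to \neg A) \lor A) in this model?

2 \nVdash \neg (A \to \neg A) \land ((A \to \neg A) \lor A) since 2 fails \neg (A \to \neg A).

No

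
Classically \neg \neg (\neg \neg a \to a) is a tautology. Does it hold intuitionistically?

This is the double negation of double-negation elimination, which is intuitionistically derivable.
By Glivenko's theorem the double negation of any classical propositional tautology is intuitionistically provable; \neg \neg a \to a is classically a tautology.

Yes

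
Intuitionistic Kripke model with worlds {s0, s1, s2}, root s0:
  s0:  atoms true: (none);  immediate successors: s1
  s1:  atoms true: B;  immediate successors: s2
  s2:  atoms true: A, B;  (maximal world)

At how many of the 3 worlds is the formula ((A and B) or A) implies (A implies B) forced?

3

s0: forces it.
s1: forces it.
s2: forces it.
Worlds forcing the formula: {s0, s1, s2}.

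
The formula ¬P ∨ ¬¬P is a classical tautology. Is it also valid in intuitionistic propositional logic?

No

This is the weak law of excluded middle, which is not intuitionistically valid.
A Kripke countermodel: worlds s0, s1, s2; order generated by s0 ≤ s1, s0 ≤ s2; atoms true at each world — s0:{}; s1:{P}; s2:{}.
s0 ⊮ ¬P ∨ ¬¬P: neither disjunct is forced at s0.
s0 ⊮ ¬P since s1 is accessible from s0 and s1 ⊩ P.
So the root s0 does not force the formula.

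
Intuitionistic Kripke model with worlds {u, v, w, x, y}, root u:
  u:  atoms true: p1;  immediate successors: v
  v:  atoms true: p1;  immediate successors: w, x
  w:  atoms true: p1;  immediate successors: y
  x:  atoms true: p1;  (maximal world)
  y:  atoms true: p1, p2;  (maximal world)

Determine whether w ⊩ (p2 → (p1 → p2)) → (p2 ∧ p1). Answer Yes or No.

w ⊮ (p2 → (p1 → p2)) → (p2 ∧ p1): already at w itself, w ⊩ p2 → (p1 → p2) but w ⊮ p2 ∧ p1.
w ⊮ p2 ∧ p1 since w fails p2.

No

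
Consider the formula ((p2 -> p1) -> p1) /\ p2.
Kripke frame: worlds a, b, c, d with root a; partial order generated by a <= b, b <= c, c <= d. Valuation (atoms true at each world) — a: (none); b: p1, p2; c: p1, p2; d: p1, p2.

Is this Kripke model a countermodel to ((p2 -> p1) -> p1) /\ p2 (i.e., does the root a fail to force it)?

a ||-/- ((p2 -> p1) -> p1) /\ p2 since a fails (p2 -> p1) -> p1.
So the root a does not force ((p2 -> p1) -> p1) /\ p2; the model is a countermodel.

Yes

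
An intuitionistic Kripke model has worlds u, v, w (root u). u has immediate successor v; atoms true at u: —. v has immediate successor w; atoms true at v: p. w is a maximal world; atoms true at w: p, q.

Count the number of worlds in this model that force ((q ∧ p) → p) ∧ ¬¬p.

3

u: forces it.
v: forces it.
w: forces it.
Worlds forcing the formula: {u, v, w}.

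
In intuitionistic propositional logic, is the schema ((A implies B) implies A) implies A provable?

This is Peirce's law, which is not intuitionistically valid.
A Kripke countermodel: worlds a, b; order generated by a <= b; atoms true at each world — a:{}; b:{A}.
a does not force ((A implies B) implies A) implies A: already at a itself, a forces (A implies B) implies A but a does not force A.
a lacks atom A, so a does not force A.
So the root a does not force the formula.

No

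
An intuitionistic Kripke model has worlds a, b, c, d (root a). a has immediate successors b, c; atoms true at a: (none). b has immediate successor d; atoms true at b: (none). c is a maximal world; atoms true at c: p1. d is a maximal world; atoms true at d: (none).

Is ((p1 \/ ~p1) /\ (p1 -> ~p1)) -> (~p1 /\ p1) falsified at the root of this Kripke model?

a ||-/- ((p1 \/ ~p1) /\ (p1 -> ~p1)) -> (~p1 /\ p1): at the accessible world b, b ||- (p1 \/ ~p1) /\ (p1 -> ~p1) but b ||-/- ~p1 /\ p1.
b ||-/- ~p1 /\ p1 since b fails p1.
So the root a does not force ((p1 \/ ~p1) /\ (p1 -> ~p1)) -> (~p1 /\ p1); the model is a countermodel.

Yes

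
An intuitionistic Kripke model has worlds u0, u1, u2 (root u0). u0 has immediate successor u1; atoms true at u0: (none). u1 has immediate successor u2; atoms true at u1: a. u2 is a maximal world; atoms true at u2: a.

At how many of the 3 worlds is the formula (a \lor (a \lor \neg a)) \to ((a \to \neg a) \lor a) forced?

3

u0: forces it.
u1: forces it.
u2: forces it.
Worlds forcing the formula: {u0, u1, u2}.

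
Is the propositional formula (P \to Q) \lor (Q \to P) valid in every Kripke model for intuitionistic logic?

This is the Gödel–Dummett linearity axiom, which is not intuitionistically valid.
A Kripke countermodel: worlds 0, 1, 2; order generated by 0 \le 1, 0 \le 2; atoms true at each world — 0:{}; 1:{P}; 2:{Q}.
0 \nVdash (P \to Q) \lor (Q \to P): neither disjunct is forced at 0.
0 \nVdash P \to Q: at the accessible world 1, 1 \Vdash P but 1 \nVdash Q.
1 lacks atom Q, so 1 \nVdash Q.
So the root 0 does not force the formula.

No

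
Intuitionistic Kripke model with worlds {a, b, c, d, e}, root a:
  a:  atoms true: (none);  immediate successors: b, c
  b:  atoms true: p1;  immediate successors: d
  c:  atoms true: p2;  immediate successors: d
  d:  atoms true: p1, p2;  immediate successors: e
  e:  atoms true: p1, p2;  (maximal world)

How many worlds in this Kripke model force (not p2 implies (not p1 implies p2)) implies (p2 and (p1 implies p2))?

a: does not force it — a does not force (not p2 implies (not p1 implies p2)) implies (p2 and (p1 implies p2)): already at a itself, a forces not p2 implies (not p1 implies p2) but a does not force p2 and (p1 implies p2).
b: does not force it.
c: forces it.
d: forces it.
e: forces it.
Worlds forcing the formula: {c, d, e}.

3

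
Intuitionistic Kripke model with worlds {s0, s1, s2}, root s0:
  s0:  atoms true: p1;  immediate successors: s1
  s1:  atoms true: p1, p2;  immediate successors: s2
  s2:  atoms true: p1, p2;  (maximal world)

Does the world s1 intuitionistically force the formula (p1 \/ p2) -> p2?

s1 ||- (p1 \/ p2) -> p2: every world accessible from s1 that forces p1 \/ p2 (namely s1, s2) also forces p2.

Yes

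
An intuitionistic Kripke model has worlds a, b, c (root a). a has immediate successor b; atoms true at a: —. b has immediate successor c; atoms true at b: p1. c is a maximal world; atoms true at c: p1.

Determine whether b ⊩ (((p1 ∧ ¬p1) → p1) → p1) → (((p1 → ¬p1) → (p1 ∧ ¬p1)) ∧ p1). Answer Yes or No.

Yes

b ⊩ (((p1 ∧ ¬p1) → p1) → p1) → (((p1 → ¬p1) → (p1 ∧ ¬p1)) ∧ p1): every world accessible from b that forces ((p1 ∧ ¬p1) → p1) → p1 (namely b, c) also forces ((p1 → ¬p1) → (p1 ∧ ¬p1)) ∧ p1.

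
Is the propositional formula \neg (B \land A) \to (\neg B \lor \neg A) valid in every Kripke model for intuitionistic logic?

No

This is the constructively invalid direction of De Morgan's law for conjunction, which is not intuitionistically valid.
A Kripke countermodel: worlds s0, s1, s2; order generated by s0 \le s1, s0 \le s2; atoms true at each world — s0:{}; s1:{B}; s2:{A}.
s0 \nVdash \neg (B \land A) \to (\neg B \lor \neg A): already at s0 itself, s0 \Vdash \neg (B \land A) but s0 \nVdash \neg B \lor \neg A.
s0 \nVdash \neg B \lor \neg A: neither disjunct is forced at s0.
s0 \nVdash \neg B since s1 is accessible from s0 and s1 \Vdash B.
So the root s0 does not force the formula.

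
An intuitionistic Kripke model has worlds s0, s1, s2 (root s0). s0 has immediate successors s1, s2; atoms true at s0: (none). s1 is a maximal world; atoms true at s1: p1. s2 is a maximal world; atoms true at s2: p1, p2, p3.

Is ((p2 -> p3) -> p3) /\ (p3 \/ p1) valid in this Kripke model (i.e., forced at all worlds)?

Not every world: s0 ||-/- ((p2 -> p3) -> p3) /\ (p3 \/ p1).
s0 ||-/- ((p2 -> p3) -> p3) /\ (p3 \/ p1) since s0 fails (p2 -> p3) -> p3.

No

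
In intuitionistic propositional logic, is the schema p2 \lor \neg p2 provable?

This is the law of excluded middle, which is not intuitionistically valid.
A Kripke countermodel: worlds u0, u1; order generated by u0 \le u1; atoms true at each world — u0:{}; u1:{p2}.
u0 \nVdash p2 \lor \neg p2: neither disjunct is forced at u0.
u0 lacks atom p2, so u0 \nVdash p2.
So the root u0 does not force the formula.

No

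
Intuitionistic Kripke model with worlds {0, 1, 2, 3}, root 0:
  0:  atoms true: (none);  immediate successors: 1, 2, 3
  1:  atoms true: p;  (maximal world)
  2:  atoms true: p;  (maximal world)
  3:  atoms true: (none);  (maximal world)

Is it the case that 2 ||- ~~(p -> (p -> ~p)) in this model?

No

2 ||-/- ~~(p -> (p -> ~p)) since 2 is accessible from 2 and 2 ||- ~(p -> (p -> ~p)).
2 ||- ~(p -> (p -> ~p)): no world accessible from 2 forces p -> (p -> ~p).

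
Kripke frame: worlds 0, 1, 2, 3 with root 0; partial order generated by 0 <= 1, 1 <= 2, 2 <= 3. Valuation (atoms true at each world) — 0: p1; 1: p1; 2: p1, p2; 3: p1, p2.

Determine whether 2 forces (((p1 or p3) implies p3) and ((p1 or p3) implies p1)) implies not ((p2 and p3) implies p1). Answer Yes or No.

Yes

2 forces (((p1 or p3) implies p3) and ((p1 or p3) implies p1)) implies not ((p2 and p3) implies p1) vacuously: no world accessible from 2 forces the antecedent ((p1 or p3) implies p3) and ((p1 or p3) implies p1).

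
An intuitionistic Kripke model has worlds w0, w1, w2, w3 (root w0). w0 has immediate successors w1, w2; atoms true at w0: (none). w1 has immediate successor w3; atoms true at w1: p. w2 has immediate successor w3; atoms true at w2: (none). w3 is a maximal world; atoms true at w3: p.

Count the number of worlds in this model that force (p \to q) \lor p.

w0: does not force it — w0 \nVdash (p \to q) \lor p: neither disjunct is forced at w0.
w1: forces it.
w2: does not force it.
w3: forces it.
Worlds forcing the formula: {w1, w3}.

2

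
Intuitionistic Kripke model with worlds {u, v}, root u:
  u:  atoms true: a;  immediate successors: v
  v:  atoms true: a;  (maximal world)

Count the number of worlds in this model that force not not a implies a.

u: forces it.
v: forces it.
Worlds forcing the formula: {u, v}.

2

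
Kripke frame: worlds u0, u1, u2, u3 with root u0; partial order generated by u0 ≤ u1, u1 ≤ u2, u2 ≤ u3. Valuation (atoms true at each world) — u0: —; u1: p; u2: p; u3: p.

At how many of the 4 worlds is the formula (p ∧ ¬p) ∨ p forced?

u0: does not force it — u0 ⊮ (p ∧ ¬p) ∨ p: neither disjunct is forced at u0.
u1: forces it.
u2: forces it.
u3: forces it.
Worlds forcing the formula: {u1, u2, u3}.

3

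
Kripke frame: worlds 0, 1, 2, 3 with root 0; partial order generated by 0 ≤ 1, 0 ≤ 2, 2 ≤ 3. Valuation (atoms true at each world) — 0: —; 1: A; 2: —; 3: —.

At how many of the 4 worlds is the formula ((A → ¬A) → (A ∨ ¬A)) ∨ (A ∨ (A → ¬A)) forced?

4

0: forces it.
1: forces it.
2: forces it.
3: forces it.
Worlds forcing the formula: {0, 1, 2, 3}.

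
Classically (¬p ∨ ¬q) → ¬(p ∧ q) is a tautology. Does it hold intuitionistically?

This is a constructively valid De Morgan direction (disjunction of negations to negated conjunction), which is intuitionistically derivable.
If ¬p holds at a world then no accessible world forces p, hence none forces p ∧ q; likewise for ¬q.

Yes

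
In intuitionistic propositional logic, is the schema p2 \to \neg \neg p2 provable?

Yes

This is double-negation introduction, which is intuitionistically derivable.
If a world forces p2 then every accessible world forces p2 (persistence), so none forces \neg p2; hence \neg \neg p2.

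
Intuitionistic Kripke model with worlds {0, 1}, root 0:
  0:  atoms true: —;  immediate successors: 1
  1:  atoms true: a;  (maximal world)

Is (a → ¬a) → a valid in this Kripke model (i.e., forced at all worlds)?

Yes

0 ⊩ (a → ¬a) → a vacuously: no world accessible from 0 forces the antecedent a → ¬a.
Since the root 0 forces (a → ¬a) → a and forcing is persistent (monotone upward), every world forces it.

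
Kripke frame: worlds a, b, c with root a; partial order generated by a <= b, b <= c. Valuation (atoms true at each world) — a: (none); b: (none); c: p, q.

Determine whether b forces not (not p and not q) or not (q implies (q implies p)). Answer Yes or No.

Yes

b forces not (not p and not q) or not (q implies (q implies p)) via the disjunct not (not p and not q).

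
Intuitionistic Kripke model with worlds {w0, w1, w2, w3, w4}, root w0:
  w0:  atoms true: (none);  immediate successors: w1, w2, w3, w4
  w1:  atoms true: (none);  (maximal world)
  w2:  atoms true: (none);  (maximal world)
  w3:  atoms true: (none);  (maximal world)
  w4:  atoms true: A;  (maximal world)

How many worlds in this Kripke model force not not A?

1

w0: does not force it — w0 does not force not not A since w1 is accessible from w0 and w1 forces not A.
w1: does not force it.
w2: does not force it.
w3: does not force it.
w4: forces it.
Worlds forcing the formula: {w4}.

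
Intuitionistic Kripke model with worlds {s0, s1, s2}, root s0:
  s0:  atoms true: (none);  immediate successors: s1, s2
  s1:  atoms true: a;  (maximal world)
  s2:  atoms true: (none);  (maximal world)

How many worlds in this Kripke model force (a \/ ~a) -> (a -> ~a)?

1

s0: does not force it — s0 ||-/- (a \/ ~a) -> (a -> ~a): at the accessible world s1, s1 ||- a \/ ~a but s1 ||-/- a -> ~a.
s1: does not force it — s1 ||-/- (a \/ ~a) -> (a -> ~a): already at s1 itself, s1 ||- a \/ ~a but s1 ||-/- a -> ~a.
s2: forces it.
Worlds forcing the formula: {s2}.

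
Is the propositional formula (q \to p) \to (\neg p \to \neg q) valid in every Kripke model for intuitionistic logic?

Yes

This is the forward direction of contraposition, which is intuitionistically derivable.
Assume q \to p and \neg p. If q held then p would follow, contradicting \neg p; so \neg q.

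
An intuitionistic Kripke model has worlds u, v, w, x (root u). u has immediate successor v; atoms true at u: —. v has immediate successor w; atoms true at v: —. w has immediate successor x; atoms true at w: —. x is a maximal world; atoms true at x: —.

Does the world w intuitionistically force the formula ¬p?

w ⊩ ¬p: no world accessible from w forces p.

Yes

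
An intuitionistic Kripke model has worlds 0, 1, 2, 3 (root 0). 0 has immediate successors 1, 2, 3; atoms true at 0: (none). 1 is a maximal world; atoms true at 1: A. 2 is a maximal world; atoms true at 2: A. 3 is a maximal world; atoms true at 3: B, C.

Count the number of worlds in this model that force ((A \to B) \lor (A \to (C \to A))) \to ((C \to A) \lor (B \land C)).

3

0: does not force it — 0 \nVdash ((A \to B) \lor (A \to (C \to A))) \to ((C \to A) \lor (B \land C)): already at 0 itself, 0 \Vdash (A \to B) \lor (A \to (C \to A)) but 0 \nVdash (C \to A) \lor (B \land C).
1: forces it.
2: forces it.
3: forces it.
Worlds forcing the formula: {1, 2, 3}.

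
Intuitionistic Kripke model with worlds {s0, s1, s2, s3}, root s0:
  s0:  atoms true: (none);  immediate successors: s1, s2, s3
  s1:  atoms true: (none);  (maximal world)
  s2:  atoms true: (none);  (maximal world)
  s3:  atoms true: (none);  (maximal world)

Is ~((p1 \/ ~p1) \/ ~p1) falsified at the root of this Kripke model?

s0 ||-/- ~((p1 \/ ~p1) \/ ~p1) since s0 is accessible from s0 and s0 ||- (p1 \/ ~p1) \/ ~p1.
s0 ||- (p1 \/ ~p1) \/ ~p1 via the disjunct p1 \/ ~p1.
So the root s0 does not force ~((p1 \/ ~p1) \/ ~p1); the model is a countermodel.

Yes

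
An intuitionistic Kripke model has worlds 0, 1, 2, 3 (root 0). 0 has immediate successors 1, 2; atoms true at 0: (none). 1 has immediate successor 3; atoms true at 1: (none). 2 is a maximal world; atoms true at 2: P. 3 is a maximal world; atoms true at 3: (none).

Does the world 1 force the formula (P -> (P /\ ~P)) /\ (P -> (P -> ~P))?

Yes

1 ||- (P -> (P /\ ~P)) /\ (P -> (P -> ~P)) since 1 forces both conjuncts.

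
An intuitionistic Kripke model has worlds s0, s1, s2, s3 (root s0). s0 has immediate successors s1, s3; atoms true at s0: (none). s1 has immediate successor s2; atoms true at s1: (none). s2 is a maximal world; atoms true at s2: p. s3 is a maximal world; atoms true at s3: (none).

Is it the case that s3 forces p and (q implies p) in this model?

s3 does not force p and (q implies p) since s3 fails p.

No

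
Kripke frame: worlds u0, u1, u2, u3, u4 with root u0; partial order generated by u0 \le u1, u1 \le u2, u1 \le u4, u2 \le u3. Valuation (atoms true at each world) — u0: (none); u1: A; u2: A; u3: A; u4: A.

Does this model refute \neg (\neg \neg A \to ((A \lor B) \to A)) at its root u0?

Yes

u0 \nVdash \neg (\neg \neg A \to ((A \lor B) \to A)) since u0 is accessible from u0 and u0 \Vdash \neg \neg A \to ((A \lor B) \to A).
u0 \Vdash \neg \neg A \to ((A \lor B) \to A): every world accessible from u0 that forces \neg \neg A (namely u0, u1, u2, u3, u4) also forces (A \lor B) \to A.
So the root u0 does not force \neg (\neg \neg A \to ((A \lor B) \to A)); the model is a countermodel.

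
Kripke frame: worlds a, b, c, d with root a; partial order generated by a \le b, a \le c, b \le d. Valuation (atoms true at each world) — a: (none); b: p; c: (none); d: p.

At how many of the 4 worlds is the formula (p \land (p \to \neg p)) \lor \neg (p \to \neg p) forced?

2

a: does not force it — a \nVdash (p \land (p \to \neg p)) \lor \neg (p \to \neg p): neither disjunct is forced at a.
b: forces it.
c: does not force it.
d: forces it.
Worlds forcing the formula: {b, d}.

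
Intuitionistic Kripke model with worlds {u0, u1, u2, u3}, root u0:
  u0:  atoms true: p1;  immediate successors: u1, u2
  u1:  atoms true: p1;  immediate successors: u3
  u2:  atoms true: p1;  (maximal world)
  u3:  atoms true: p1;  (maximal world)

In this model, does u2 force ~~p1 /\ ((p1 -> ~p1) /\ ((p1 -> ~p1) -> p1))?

No

u2 ||-/- ~~p1 /\ ((p1 -> ~p1) /\ ((p1 -> ~p1) -> p1)) since u2 fails (p1 -> ~p1) /\ ((p1 -> ~p1) -> p1).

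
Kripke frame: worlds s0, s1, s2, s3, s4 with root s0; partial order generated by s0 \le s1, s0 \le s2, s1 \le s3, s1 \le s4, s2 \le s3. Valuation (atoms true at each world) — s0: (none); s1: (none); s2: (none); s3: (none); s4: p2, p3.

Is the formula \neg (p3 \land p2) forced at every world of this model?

Not every world: s0 \nVdash \neg (p3 \land p2).
s0 \nVdash \neg (p3 \land p2) since s4 is accessible from s0 and s4 \Vdash p3 \land p2.
s4 \Vdash p3 \land p2 since s4 forces both conjuncts.

No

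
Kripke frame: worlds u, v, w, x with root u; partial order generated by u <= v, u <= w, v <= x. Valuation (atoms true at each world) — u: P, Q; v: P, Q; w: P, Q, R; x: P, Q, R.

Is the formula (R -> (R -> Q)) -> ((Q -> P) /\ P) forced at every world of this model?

Yes

u ||- (R -> (R -> Q)) -> ((Q -> P) /\ P): every world accessible from u that forces R -> (R -> Q) (namely u, v, w, x) also forces (Q -> P) /\ P.
Since the root u forces (R -> (R -> Q)) -> ((Q -> P) /\ P) and forcing is persistent (monotone upward), every world forces it.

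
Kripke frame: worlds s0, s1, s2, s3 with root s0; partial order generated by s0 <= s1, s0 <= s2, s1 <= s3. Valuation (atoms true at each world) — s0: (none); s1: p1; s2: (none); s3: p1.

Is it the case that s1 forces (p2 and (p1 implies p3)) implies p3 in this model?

s1 forces (p2 and (p1 implies p3)) implies p3 vacuously: no world accessible from s1 forces the antecedent p2 and (p1 implies p3).

Yes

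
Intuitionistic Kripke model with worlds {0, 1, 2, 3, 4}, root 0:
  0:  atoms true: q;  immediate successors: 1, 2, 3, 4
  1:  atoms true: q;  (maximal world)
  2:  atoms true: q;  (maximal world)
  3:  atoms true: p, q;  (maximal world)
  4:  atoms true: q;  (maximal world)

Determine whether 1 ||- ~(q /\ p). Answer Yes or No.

Yes

1 ||- ~(q /\ p): no world accessible from 1 forces q /\ p.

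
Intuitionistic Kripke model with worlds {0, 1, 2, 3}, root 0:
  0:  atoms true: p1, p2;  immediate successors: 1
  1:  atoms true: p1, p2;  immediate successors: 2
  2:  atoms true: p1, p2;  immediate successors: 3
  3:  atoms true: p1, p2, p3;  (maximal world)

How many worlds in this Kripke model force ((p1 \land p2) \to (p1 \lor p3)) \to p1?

0: forces it.
1: forces it.
2: forces it.
3: forces it.
Worlds forcing the formula: {0, 1, 2, 3}.

4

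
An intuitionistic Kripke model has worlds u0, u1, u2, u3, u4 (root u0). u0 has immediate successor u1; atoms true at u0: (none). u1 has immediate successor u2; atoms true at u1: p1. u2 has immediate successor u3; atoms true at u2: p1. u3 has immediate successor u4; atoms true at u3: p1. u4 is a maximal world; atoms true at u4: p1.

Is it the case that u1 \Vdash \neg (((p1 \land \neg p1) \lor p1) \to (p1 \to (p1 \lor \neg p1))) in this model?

No

u1 \nVdash \neg (((p1 \land \neg p1) \lor p1) \to (p1 \to (p1 \lor \neg p1))) since u1 is accessible from u1 and u1 \Vdash ((p1 \land \neg p1) \lor p1) \to (p1 \to (p1 \lor \neg p1)).
u1 \Vdash ((p1 \land \neg p1) \lor p1) \to (p1 \to (p1 \lor \neg p1)): every world accessible from u1 that forces (p1 \land \neg p1) \lor p1 (namely u1, u2, u3, u4) also forces p1 \to (p1 \lor \neg p1).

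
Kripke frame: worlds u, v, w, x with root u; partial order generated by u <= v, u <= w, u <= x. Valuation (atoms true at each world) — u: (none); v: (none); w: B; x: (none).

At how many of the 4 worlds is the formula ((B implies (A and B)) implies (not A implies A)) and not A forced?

u: does not force it — u does not force ((B implies (A and B)) implies (not A implies A)) and not A since u fails (B implies (A and B)) implies (not A implies A).
v: does not force it — v does not force ((B implies (A and B)) implies (not A implies A)) and not A since v fails (B implies (A and B)) implies (not A implies A).
w: forces it.
x: does not force it.
Worlds forcing the formula: {w}.

1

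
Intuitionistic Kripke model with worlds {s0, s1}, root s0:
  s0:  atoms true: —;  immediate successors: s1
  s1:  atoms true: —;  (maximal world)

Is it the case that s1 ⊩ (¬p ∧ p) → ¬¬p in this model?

s1 ⊩ (¬p ∧ p) → ¬¬p vacuously: no world accessible from s1 forces the antecedent ¬p ∧ p.

Yes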